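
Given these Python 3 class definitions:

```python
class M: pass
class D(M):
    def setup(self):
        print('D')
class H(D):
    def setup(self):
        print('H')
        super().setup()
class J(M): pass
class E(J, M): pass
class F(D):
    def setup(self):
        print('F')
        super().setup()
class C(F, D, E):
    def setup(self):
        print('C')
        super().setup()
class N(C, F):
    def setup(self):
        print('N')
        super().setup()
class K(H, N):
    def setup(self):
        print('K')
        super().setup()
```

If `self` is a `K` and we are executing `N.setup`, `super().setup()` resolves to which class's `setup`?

L[K] = K + merge(L[H], L[N], [H N])
  take H:  [H D M object] + [N C F D E J M object] + [H N]
  take N:  [D M object] + [N C F D E J M object] + [N]
  take C:  [D M object] + [C F D E J M object]
  take F:  [D M object] + [F D E J M object]
  take D:  [D M object] + [D E J M object]
  take E:  [M object] + [E J M object]
  take J:  [M object] + [J M object]
  take M:  [M object] + [M object]
  take object:  [object] + [object]
MRO: K H N C F D E J M object
super() in N.setup on a K instance goes to the class after N in K's MRO: C.

C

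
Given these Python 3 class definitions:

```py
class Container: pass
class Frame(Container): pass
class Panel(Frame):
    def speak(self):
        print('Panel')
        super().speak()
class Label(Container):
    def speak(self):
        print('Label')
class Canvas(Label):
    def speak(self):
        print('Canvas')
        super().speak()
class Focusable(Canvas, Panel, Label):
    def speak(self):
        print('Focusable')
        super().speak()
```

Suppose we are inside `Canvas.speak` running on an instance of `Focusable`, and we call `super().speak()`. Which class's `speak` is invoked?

Panel

L[Focusable] = Focusable + merge(L[Canvas], L[Panel], L[Label], [Canvas Panel Label])
  take Canvas:  [Canvas Label Container object] + [Panel Frame Container object] + [Label Container object] + [Canvas Panel Label]
  take Panel:  [Label Container object] + [Panel Frame Container object] + [Label Container object] + [Panel Label]
  take Label:  [Label Container object] + [Frame Container object] + [Label Container object] + [Label]
  take Frame:  [Container object] + [Frame Container object] + [Container object]
  take Container:  [Container object] + [Container object] + [Container object]
  take object:  [object] + [object] + [object]
MRO: Focusable Canvas Panel Label Frame Container object
super() in Canvas.speak on a Focusable instance goes to the class after Canvas in Focusable's MRO: Panel.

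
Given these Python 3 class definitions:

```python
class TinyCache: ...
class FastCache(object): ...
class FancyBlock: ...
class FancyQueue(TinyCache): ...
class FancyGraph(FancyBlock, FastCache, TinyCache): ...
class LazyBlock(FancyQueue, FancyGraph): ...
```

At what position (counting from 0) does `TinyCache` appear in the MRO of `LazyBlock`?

5

L[LazyBlock] = LazyBlock + merge(L[FancyQueue], L[FancyGraph], [FancyQueue FancyGraph])
  take FancyQueue:  [FancyQueue TinyCache object] + [FancyGraph FancyBlock FastCache TinyCache object] + [FancyQueue FancyGraph]
  take FancyGraph:  [TinyCache object] + [FancyGraph FancyBlock FastCache TinyCache object] + [FancyGraph]
  take FancyBlock:  [TinyCache object] + [FancyBlock FastCache TinyCache object]
  take FastCache:  [TinyCache object] + [FastCache TinyCache object]
  take TinyCache:  [TinyCache object] + [TinyCache object]
  take object:  [object] + [object]
MRO: LazyBlock FancyQueue FancyGraph FancyBlock FastCache TinyCache object
TinyCache sits at index 5.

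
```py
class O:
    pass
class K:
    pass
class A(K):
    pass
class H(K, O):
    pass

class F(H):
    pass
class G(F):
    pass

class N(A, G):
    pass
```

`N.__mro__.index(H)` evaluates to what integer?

L[N] = N + merge(L[A], L[G], [A G])
  take A:  [A K object] + [G F H K O object] + [A G]
  take G:  [K object] + [G F H K O object] + [G]
  take F:  [K object] + [F H K O object]
  take H:  [K object] + [H K O object]
  take K:  [K object] + [K O object]
  take O:  [object] + [O object]
  take object:  [object] + [object]
MRO: N A G F H K O object
H sits at index 4.

4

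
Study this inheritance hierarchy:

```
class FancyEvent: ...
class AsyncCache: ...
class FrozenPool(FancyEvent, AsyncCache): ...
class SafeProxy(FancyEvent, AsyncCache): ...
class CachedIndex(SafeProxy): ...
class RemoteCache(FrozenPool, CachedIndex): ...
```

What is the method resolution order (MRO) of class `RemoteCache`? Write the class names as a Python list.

[RemoteCache, FrozenPool, CachedIndex, SafeProxy, FancyEvent, AsyncCache, object]

L[RemoteCache] = RemoteCache + merge(L[FrozenPool], L[CachedIndex], [FrozenPool CachedIndex])
  take FrozenPool:  [FrozenPool FancyEvent AsyncCache object] + [CachedIndex SafeProxy FancyEvent AsyncCache object] + [FrozenPool CachedIndex]
  take CachedIndex:  [FancyEvent AsyncCache object] + [CachedIndex SafeProxy FancyEvent AsyncCache object] + [CachedIndex]
  take SafeProxy:  [FancyEvent AsyncCache object] + [SafeProxy FancyEvent AsyncCache object]
  take FancyEvent:  [FancyEvent AsyncCache object] + [FancyEvent AsyncCache object]
  take AsyncCache:  [AsyncCache object] + [AsyncCache object]
  take object:  [object] + [object]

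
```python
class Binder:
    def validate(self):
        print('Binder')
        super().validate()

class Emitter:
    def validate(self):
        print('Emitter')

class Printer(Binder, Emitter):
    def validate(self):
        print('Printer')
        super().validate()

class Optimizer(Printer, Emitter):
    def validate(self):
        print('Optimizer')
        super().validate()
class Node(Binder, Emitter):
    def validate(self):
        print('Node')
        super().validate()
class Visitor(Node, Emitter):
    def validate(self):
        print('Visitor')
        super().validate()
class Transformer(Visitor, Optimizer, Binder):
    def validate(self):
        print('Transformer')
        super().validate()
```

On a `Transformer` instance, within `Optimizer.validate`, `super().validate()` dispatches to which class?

L[Transformer] = Transformer + merge(L[Visitor], L[Optimizer], L[Binder], [Visitor Optimizer Binder])
  take Visitor:  [Visitor Node Binder Emitter object] + [Optimizer Printer Binder Emitter object] + [Binder object] + [Visitor Optimizer Binder]
  take Node:  [Node Binder Emitter object] + [Optimizer Printer Binder Emitter object] + [Binder object] + [Optimizer Binder]
  take Optimizer:  [Binder Emitter object] + [Optimizer Printer Binder Emitter object] + [Binder object] + [Optimizer Binder]
  take Printer:  [Binder Emitter object] + [Printer Binder Emitter object] + [Binder object] + [Binder]
  take Binder:  [Binder Emitter object] + [Binder Emitter object] + [Binder object] + [Binder]
  take Emitter:  [Emitter object] + [Emitter object] + [object]
  take object:  [object] + [object] + [object]
MRO: Transformer Visitor Node Optimizer Printer Binder Emitter object
super() in Optimizer.validate on a Transformer instance goes to the class after Optimizer in Transformer's MRO: Printer.

Printer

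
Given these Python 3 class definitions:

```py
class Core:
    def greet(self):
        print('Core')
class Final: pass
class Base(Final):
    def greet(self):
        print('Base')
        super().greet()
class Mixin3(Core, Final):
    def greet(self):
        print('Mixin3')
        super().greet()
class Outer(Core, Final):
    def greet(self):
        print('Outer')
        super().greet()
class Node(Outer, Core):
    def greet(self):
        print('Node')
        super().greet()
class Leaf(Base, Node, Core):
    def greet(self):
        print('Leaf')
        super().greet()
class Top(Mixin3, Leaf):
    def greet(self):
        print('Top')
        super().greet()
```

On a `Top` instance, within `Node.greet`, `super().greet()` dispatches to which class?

L[Top] = Top + merge(L[Mixin3], L[Leaf], [Mixin3 Leaf])
  take Mixin3:  [Mixin3 Core Final object] + [Leaf Base Node Outer Core Final object] + [Mixin3 Leaf]
  take Leaf:  [Core Final object] + [Leaf Base Node Outer Core Final object] + [Leaf]
  take Base:  [Core Final object] + [Base Node Outer Core Final object]
  take Node:  [Core Final object] + [Node Outer Core Final object]
  take Outer:  [Core Final object] + [Outer Core Final object]
  take Core:  [Core Final object] + [Core Final object]
  take Final:  [Final object] + [Final object]
  take object:  [object] + [object]
MRO: Top Mixin3 Leaf Base Node Outer Core Final object
super() in Node.greet on a Top instance goes to the class after Node in Top's MRO: Outer.

Outer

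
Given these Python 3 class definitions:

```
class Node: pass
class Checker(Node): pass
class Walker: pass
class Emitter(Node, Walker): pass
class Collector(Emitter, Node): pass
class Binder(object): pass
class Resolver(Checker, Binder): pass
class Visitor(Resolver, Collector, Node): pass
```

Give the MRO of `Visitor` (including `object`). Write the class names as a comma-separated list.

L[Visitor] = Visitor + merge(L[Resolver], L[Collector], L[Node], [Resolver Collector Node])
  take Resolver:  [Resolver Checker Node Binder object] + [Collector Emitter Node Walker object] + [Node object] + [Resolver Collector Node]
  take Checker:  [Checker Node Binder object] + [Collector Emitter Node Walker object] + [Node object] + [Collector Node]
  take Collector:  [Node Binder object] + [Collector Emitter Node Walker object] + [Node object] + [Collector Node]
  take Emitter:  [Node Binder object] + [Emitter Node Walker object] + [Node object] + [Node]
  take Node:  [Node Binder object] + [Node Walker object] + [Node object] + [Node]
  take Binder:  [Binder object] + [Walker object] + [object]
  take Walker:  [object] + [Walker object] + [object]
  take object:  [object] + [object] + [object]

Visitor, Resolver, Checker, Collector, Emitter, Node, Binder, Walker, object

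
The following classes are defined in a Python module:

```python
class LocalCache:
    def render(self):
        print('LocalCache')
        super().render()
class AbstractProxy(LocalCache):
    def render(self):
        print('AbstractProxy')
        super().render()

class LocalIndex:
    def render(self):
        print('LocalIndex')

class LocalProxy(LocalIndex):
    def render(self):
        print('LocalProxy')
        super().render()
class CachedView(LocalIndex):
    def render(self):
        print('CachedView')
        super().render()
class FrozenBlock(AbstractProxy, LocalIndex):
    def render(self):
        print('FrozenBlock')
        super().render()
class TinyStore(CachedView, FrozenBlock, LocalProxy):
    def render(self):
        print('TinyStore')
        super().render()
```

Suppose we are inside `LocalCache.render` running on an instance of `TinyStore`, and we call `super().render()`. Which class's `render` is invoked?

L[TinyStore] = TinyStore + merge(L[CachedView], L[FrozenBlock], L[LocalProxy], [CachedView FrozenBlock LocalProxy])
  take CachedView:  [CachedView LocalIndex object] + [FrozenBlock AbstractProxy LocalCache LocalIndex object] + [LocalProxy LocalIndex object] + [CachedView FrozenBlock LocalProxy]
  take FrozenBlock:  [LocalIndex object] + [FrozenBlock AbstractProxy LocalCache LocalIndex object] + [LocalProxy LocalIndex object] + [FrozenBlock LocalProxy]
  take AbstractProxy:  [LocalIndex object] + [AbstractProxy LocalCache LocalIndex object] + [LocalProxy LocalIndex object] + [LocalProxy]
  take LocalCache:  [LocalIndex object] + [LocalCache LocalIndex object] + [LocalProxy LocalIndex object] + [LocalProxy]
  take LocalProxy:  [LocalIndex object] + [LocalIndex object] + [LocalProxy LocalIndex object] + [LocalProxy]
  take LocalIndex:  [LocalIndex object] + [LocalIndex object] + [LocalIndex object]
  take object:  [object] + [object] + [object]
MRO: TinyStore CachedView FrozenBlock AbstractProxy LocalCache LocalProxy LocalIndex object
super() in LocalCache.render on a TinyStore instance goes to the class after LocalCache in TinyStore's MRO: LocalProxy.

LocalProxy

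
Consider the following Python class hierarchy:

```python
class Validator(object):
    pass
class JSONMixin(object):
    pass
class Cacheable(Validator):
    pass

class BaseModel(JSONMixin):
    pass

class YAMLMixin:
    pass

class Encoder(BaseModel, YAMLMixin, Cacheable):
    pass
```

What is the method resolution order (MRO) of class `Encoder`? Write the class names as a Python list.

L[Encoder] = Encoder + merge(L[BaseModel], L[YAMLMixin], L[Cacheable], [BaseModel YAMLMixin Cacheable])
  take BaseModel:  [BaseModel JSONMixin object] + [YAMLMixin object] + [Cacheable Validator object] + [BaseModel YAMLMixin Cacheable]
  take JSONMixin:  [JSONMixin object] + [YAMLMixin object] + [Cacheable Validator object] + [YAMLMixin Cacheable]
  take YAMLMixin:  [object] + [YAMLMixin object] + [Cacheable Validator object] + [YAMLMixin Cacheable]
  take Cacheable:  [object] + [object] + [Cacheable Validator object] + [Cacheable]
  take Validator:  [object] + [object] + [Validator object]
  take object:  [object] + [object] + [object]

[Encoder, BaseModel, JSONMixin, YAMLMixin, Cacheable, Validator, object]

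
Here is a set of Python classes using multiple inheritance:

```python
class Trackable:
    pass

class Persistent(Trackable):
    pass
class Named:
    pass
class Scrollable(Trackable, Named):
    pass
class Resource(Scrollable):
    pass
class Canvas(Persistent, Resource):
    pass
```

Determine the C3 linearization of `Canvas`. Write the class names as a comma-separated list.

L[Canvas] = Canvas + merge(L[Persistent], L[Resource], [Persistent Resource])
  take Persistent:  [Persistent Trackable object] + [Resource Scrollable Trackable Named object] + [Persistent Resource]
  take Resource:  [Trackable object] + [Resource Scrollable Trackable Named object] + [Resource]
  take Scrollable:  [Trackable object] + [Scrollable Trackable Named object]
  take Trackable:  [Trackable object] + [Trackable Named object]
  take Named:  [object] + [Named object]
  take object:  [object] + [object]

Canvas, Persistent, Resource, Scrollable, Trackable, Named, object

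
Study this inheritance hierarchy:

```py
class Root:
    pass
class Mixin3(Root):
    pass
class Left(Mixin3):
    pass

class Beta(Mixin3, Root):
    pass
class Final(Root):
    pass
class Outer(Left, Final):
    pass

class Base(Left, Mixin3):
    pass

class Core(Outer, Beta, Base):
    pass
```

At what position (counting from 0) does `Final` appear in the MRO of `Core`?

6

L[Core] = Core + merge(L[Outer], L[Beta], L[Base], [Outer Beta Base])
  take Outer:  [Outer Left Mixin3 Final Root object] + [Beta Mixin3 Root object] + [Base Left Mixin3 Root object] + [Outer Beta Base]
  take Beta:  [Left Mixin3 Final Root object] + [Beta Mixin3 Root object] + [Base Left Mixin3 Root object] + [Beta Base]
  take Base:  [Left Mixin3 Final Root object] + [Mixin3 Root object] + [Base Left Mixin3 Root object] + [Base]
  take Left:  [Left Mixin3 Final Root object] + [Mixin3 Root object] + [Left Mixin3 Root object]
  take Mixin3:  [Mixin3 Final Root object] + [Mixin3 Root object] + [Mixin3 Root object]
  take Final:  [Final Root object] + [Root object] + [Root object]
  take Root:  [Root object] + [Root object] + [Root object]
  take object:  [object] + [object] + [object]
MRO: Core Outer Beta Base Left Mixin3 Final Root object
Final sits at index 6.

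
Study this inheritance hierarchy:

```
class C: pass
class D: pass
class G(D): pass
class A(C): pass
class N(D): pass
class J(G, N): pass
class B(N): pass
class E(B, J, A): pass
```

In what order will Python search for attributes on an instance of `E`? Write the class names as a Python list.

[E, B, J, G, N, D, A, C, object]

L[E] = E + merge(L[B], L[J], L[A], [B J A])
  take B:  [B N D object] + [J G N D object] + [A C object] + [B J A]
  take J:  [N D object] + [J G N D object] + [A C object] + [J A]
  take G:  [N D object] + [G N D object] + [A C object] + [A]
  take N:  [N D object] + [N D object] + [A C object] + [A]
  take D:  [D object] + [D object] + [A C object] + [A]
  take A:  [object] + [object] + [A C object] + [A]
  take C:  [object] + [object] + [C object]
  take object:  [object] + [object] + [object]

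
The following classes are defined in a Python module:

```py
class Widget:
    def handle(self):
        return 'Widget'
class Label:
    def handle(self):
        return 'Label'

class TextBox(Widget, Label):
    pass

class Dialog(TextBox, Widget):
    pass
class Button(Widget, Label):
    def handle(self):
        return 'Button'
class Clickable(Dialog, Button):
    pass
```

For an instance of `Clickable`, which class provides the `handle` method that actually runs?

L[Clickable] = Clickable + merge(L[Dialog], L[Button], [Dialog Button])
  take Dialog:  [Dialog TextBox Widget Label object] + [Button Widget Label object] + [Dialog Button]
  take TextBox:  [TextBox Widget Label object] + [Button Widget Label object] + [Button]
  take Button:  [Widget Label object] + [Button Widget Label object] + [Button]
  take Widget:  [Widget Label object] + [Widget Label object]
  take Label:  [Label object] + [Label object]
  take object:  [object] + [object]
MRO: Clickable Dialog TextBox Button Widget Label object
handle is defined in: Button, Label, Widget. First along the MRO is Button.

Button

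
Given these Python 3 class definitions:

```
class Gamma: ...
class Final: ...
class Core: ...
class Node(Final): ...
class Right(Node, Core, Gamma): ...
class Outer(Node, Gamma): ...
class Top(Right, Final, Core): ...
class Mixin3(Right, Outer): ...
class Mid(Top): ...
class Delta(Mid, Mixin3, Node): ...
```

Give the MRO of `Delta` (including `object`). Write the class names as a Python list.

L[Delta] = Delta + merge(L[Mid], L[Mixin3], L[Node], [Mid Mixin3 Node])
  take Mid:  [Mid Top Right Node Final Core Gamma object] + [Mixin3 Right Outer Node Final Core Gamma object] + [Node Final object] + [Mid Mixin3 Node]
  take Top:  [Top Right Node Final Core Gamma object] + [Mixin3 Right Outer Node Final Core Gamma object] + [Node Final object] + [Mixin3 Node]
  take Mixin3:  [Right Node Final Core Gamma object] + [Mixin3 Right Outer Node Final Core Gamma object] + [Node Final object] + [Mixin3 Node]
  take Right:  [Right Node Final Core Gamma object] + [Right Outer Node Final Core Gamma object] + [Node Final object] + [Node]
  take Outer:  [Node Final Core Gamma object] + [Outer Node Final Core Gamma object] + [Node Final object] + [Node]
  take Node:  [Node Final Core Gamma object] + [Node Final Core Gamma object] + [Node Final object] + [Node]
  take Final:  [Final Core Gamma object] + [Final Core Gamma object] + [Final object]
  take Core:  [Core Gamma object] + [Core Gamma object] + [object]
  take Gamma:  [Gamma object] + [Gamma object] + [object]
  take object:  [object] + [object] + [object]

[Delta, Mid, Top, Mixin3, Right, Outer, Node, Final, Core, Gamma, object]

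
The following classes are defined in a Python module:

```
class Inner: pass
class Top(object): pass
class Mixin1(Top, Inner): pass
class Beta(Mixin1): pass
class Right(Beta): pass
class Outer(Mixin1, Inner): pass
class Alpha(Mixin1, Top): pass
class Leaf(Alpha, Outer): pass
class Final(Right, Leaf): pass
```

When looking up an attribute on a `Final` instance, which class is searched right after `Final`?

Right

L[Final] = Final + merge(L[Right], L[Leaf], [Right Leaf])
  take Right:  [Right Beta Mixin1 Top Inner object] + [Leaf Alpha Outer Mixin1 Top Inner object] + [Right Leaf]
  take Beta:  [Beta Mixin1 Top Inner object] + [Leaf Alpha Outer Mixin1 Top Inner object] + [Leaf]
  take Leaf:  [Mixin1 Top Inner object] + [Leaf Alpha Outer Mixin1 Top Inner object] + [Leaf]
  take Alpha:  [Mixin1 Top Inner object] + [Alpha Outer Mixin1 Top Inner object]
  take Outer:  [Mixin1 Top Inner object] + [Outer Mixin1 Top Inner object]
  take Mixin1:  [Mixin1 Top Inner object] + [Mixin1 Top Inner object]
  take Top:  [Top Inner object] + [Top Inner object]
  take Inner:  [Inner object] + [Inner object]
  take object:  [object] + [object]
MRO: Final Right Beta Leaf Alpha Outer Mixin1 Top Inner object
Final is at position 0; next is Right.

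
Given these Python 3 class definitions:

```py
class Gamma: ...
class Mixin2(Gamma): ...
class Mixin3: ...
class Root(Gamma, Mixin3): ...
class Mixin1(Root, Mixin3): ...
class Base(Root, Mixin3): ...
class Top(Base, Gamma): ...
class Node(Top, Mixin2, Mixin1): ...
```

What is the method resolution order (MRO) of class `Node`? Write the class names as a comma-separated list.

L[Node] = Node + merge(L[Top], L[Mixin2], L[Mixin1], [Top Mixin2 Mixin1])
  take Top:  [Top Base Root Gamma Mixin3 object] + [Mixin2 Gamma object] + [Mixin1 Root Gamma Mixin3 object] + [Top Mixin2 Mixin1]
  take Base:  [Base Root Gamma Mixin3 object] + [Mixin2 Gamma object] + [Mixin1 Root Gamma Mixin3 object] + [Mixin2 Mixin1]
  take Mixin2:  [Root Gamma Mixin3 object] + [Mixin2 Gamma object] + [Mixin1 Root Gamma Mixin3 object] + [Mixin2 Mixin1]
  take Mixin1:  [Root Gamma Mixin3 object] + [Gamma object] + [Mixin1 Root Gamma Mixin3 object] + [Mixin1]
  take Root:  [Root Gamma Mixin3 object] + [Gamma object] + [Root Gamma Mixin3 object]
  take Gamma:  [Gamma Mixin3 object] + [Gamma object] + [Gamma Mixin3 object]
  take Mixin3:  [Mixin3 object] + [object] + [Mixin3 object]
  take object:  [object] + [object] + [object]

Node, Top, Base, Mixin2, Mixin1, Root, Gamma, Mixin3, object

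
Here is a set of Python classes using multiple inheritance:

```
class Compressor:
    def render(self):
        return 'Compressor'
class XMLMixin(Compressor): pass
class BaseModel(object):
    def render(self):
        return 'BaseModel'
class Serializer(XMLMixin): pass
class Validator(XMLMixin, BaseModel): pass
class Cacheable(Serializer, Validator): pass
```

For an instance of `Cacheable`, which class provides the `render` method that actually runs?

L[Cacheable] = Cacheable + merge(L[Serializer], L[Validator], [Serializer Validator])
  take Serializer:  [Serializer XMLMixin Compressor object] + [Validator XMLMixin Compressor BaseModel object] + [Serializer Validator]
  take Validator:  [XMLMixin Compressor object] + [Validator XMLMixin Compressor BaseModel object] + [Validator]
  take XMLMixin:  [XMLMixin Compressor object] + [XMLMixin Compressor BaseModel object]
  take Compressor:  [Compressor object] + [Compressor BaseModel object]
  take BaseModel:  [object] + [BaseModel object]
  take object:  [object] + [object]
MRO: Cacheable Serializer Validator XMLMixin Compressor BaseModel object
render is defined in: BaseModel, Compressor. First along the MRO is Compressor.

Compressor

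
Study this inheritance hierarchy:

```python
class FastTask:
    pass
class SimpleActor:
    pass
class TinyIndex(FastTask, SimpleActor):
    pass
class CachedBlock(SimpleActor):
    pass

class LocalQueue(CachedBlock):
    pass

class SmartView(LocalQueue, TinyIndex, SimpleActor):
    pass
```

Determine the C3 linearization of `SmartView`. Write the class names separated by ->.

SmartView -> LocalQueue -> CachedBlock -> TinyIndex -> FastTask -> SimpleActor -> object

L[SmartView] = SmartView + merge(L[LocalQueue], L[TinyIndex], L[SimpleActor], [LocalQueue TinyIndex SimpleActor])
  take LocalQueue:  [LocalQueue CachedBlock SimpleActor object] + [TinyIndex FastTask SimpleActor object] + [SimpleActor object] + [LocalQueue TinyIndex SimpleActor]
  take CachedBlock:  [CachedBlock SimpleActor object] + [TinyIndex FastTask SimpleActor object] + [SimpleActor object] + [TinyIndex SimpleActor]
  take TinyIndex:  [SimpleActor object] + [TinyIndex FastTask SimpleActor object] + [SimpleActor object] + [TinyIndex SimpleActor]
  take FastTask:  [SimpleActor object] + [FastTask SimpleActor object] + [SimpleActor object] + [SimpleActor]
  take SimpleActor:  [SimpleActor object] + [SimpleActor object] + [SimpleActor object] + [SimpleActor]
  take object:  [object] + [object] + [object]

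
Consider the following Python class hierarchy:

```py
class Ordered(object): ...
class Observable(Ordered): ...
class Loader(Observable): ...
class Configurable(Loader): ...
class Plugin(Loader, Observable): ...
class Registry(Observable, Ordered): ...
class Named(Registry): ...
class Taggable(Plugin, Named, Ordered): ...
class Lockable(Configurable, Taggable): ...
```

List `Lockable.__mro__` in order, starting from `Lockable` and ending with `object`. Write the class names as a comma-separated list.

Lockable, Configurable, Taggable, Plugin, Loader, Named, Registry, Observable, Ordered, object

L[Lockable] = Lockable + merge(L[Configurable], L[Taggable], [Configurable Taggable])
  take Configurable:  [Configurable Loader Observable Ordered object] + [Taggable Plugin Loader Named Registry Observable Ordered object] + [Configurable Taggable]
  take Taggable:  [Loader Observable Ordered object] + [Taggable Plugin Loader Named Registry Observable Ordered object] + [Taggable]
  take Plugin:  [Loader Observable Ordered object] + [Plugin Loader Named Registry Observable Ordered object]
  take Loader:  [Loader Observable Ordered object] + [Loader Named Registry Observable Ordered object]
  take Named:  [Observable Ordered object] + [Named Registry Observable Ordered object]
  take Registry:  [Observable Ordered object] + [Registry Observable Ordered object]
  take Observable:  [Observable Ordered object] + [Observable Ordered object]
  take Ordered:  [Ordered object] + [Ordered object]
  take object:  [object] + [object]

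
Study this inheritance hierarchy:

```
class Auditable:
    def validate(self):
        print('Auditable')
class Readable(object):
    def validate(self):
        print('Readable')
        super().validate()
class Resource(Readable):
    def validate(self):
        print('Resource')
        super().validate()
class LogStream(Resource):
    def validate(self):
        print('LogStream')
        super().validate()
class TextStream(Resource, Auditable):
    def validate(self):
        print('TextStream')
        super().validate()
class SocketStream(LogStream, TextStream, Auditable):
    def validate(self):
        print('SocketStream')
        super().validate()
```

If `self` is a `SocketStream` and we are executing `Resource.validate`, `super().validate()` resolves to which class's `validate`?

L[SocketStream] = SocketStream + merge(L[LogStream], L[TextStream], L[Auditable], [LogStream TextStream Auditable])
  take LogStream:  [LogStream Resource Readable object] + [TextStream Resource Readable Auditable object] + [Auditable object] + [LogStream TextStream Auditable]
  take TextStream:  [Resource Readable object] + [TextStream Resource Readable Auditable object] + [Auditable object] + [TextStream Auditable]
  take Resource:  [Resource Readable object] + [Resource Readable Auditable object] + [Auditable object] + [Auditable]
  take Readable:  [Readable object] + [Readable Auditable object] + [Auditable object] + [Auditable]
  take Auditable:  [object] + [Auditable object] + [Auditable object] + [Auditable]
  take object:  [object] + [object] + [object]
MRO: SocketStream LogStream TextStream Resource Readable Auditable object
super() in Resource.validate on a SocketStream instance goes to the class after Resource in SocketStream's MRO: Readable.

Readable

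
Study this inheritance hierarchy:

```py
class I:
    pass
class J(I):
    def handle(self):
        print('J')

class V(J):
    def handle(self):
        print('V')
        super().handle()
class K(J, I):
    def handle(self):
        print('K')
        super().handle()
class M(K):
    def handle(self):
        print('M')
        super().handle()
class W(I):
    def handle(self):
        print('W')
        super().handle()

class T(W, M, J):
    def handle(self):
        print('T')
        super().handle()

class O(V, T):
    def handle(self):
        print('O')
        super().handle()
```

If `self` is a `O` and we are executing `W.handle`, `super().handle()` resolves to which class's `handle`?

M

L[O] = O + merge(L[V], L[T], [V T])
  take V:  [V J I object] + [T W M K J I object] + [V T]
  take T:  [J I object] + [T W M K J I object] + [T]
  take W:  [J I object] + [W M K J I object]
  take M:  [J I object] + [M K J I object]
  take K:  [J I object] + [K J I object]
  take J:  [J I object] + [J I object]
  take I:  [I object] + [I object]
  take object:  [object] + [object]
MRO: O V T W M K J I object
super() in W.handle on a O instance goes to the class after W in O's MRO: M.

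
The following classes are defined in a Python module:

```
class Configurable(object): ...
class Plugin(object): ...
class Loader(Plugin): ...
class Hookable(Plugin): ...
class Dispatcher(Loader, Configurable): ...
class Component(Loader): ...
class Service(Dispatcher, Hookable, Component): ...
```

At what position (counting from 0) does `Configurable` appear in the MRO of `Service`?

L[Service] = Service + merge(L[Dispatcher], L[Hookable], L[Component], [Dispatcher Hookable Component])
  take Dispatcher:  [Dispatcher Loader Plugin Configurable object] + [Hookable Plugin object] + [Component Loader Plugin object] + [Dispatcher Hookable Component]
  take Hookable:  [Loader Plugin Configurable object] + [Hookable Plugin object] + [Component Loader Plugin object] + [Hookable Component]
  take Component:  [Loader Plugin Configurable object] + [Plugin object] + [Component Loader Plugin object] + [Component]
  take Loader:  [Loader Plugin Configurable object] + [Plugin object] + [Loader Plugin object]
  take Plugin:  [Plugin Configurable object] + [Plugin object] + [Plugin object]
  take Configurable:  [Configurable object] + [object] + [object]
  take object:  [object] + [object] + [object]
MRO: Service Dispatcher Hookable Component Loader Plugin Configurable object
Configurable sits at index 6.

6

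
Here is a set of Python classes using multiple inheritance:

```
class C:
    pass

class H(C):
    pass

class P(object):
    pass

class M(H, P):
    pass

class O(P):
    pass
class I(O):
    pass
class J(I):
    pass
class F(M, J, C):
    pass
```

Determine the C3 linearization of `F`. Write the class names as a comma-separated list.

L[F] = F + merge(L[M], L[J], L[C], [M J C])
  take M:  [M H C P object] + [J I O P object] + [C object] + [M J C]
  take H:  [H C P object] + [J I O P object] + [C object] + [J C]
  take J:  [C P object] + [J I O P object] + [C object] + [J C]
  take C:  [C P object] + [I O P object] + [C object] + [C]
  take I:  [P object] + [I O P object] + [object]
  take O:  [P object] + [O P object] + [object]
  take P:  [P object] + [P object] + [object]
  take object:  [object] + [object] + [object]

F, M, H, J, C, I, O, P, object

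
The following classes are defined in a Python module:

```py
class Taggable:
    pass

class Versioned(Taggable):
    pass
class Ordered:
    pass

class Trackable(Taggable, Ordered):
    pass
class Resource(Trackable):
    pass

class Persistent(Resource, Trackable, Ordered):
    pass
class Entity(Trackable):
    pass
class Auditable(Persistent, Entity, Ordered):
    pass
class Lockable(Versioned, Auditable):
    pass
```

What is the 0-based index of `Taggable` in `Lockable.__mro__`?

7

L[Lockable] = Lockable + merge(L[Versioned], L[Auditable], [Versioned Auditable])
  take Versioned:  [Versioned Taggable object] + [Auditable Persistent Resource Entity Trackable Taggable Ordered object] + [Versioned Auditable]
  take Auditable:  [Taggable object] + [Auditable Persistent Resource Entity Trackable Taggable Ordered object] + [Auditable]
  take Persistent:  [Taggable object] + [Persistent Resource Entity Trackable Taggable Ordered object]
  take Resource:  [Taggable object] + [Resource Entity Trackable Taggable Ordered object]
  take Entity:  [Taggable object] + [Entity Trackable Taggable Ordered object]
  take Trackable:  [Taggable object] + [Trackable Taggable Ordered object]
  take Taggable:  [Taggable object] + [Taggable Ordered object]
  take Ordered:  [object] + [Ordered object]
  take object:  [object] + [object]
MRO: Lockable Versioned Auditable Persistent Resource Entity Trackable Taggable Ordered object
Taggable sits at index 7.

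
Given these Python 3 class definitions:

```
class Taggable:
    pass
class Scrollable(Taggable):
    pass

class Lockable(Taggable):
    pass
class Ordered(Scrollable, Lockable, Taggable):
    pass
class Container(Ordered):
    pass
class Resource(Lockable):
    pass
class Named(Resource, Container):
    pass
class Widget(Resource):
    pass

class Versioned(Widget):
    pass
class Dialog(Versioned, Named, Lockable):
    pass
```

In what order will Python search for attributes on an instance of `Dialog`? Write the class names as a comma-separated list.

L[Dialog] = Dialog + merge(L[Versioned], L[Named], L[Lockable], [Versioned Named Lockable])
  take Versioned:  [Versioned Widget Resource Lockable Taggable object] + [Named Resource Container Ordered Scrollable Lockable Taggable object] + [Lockable Taggable object] + [Versioned Named Lockable]
  take Widget:  [Widget Resource Lockable Taggable object] + [Named Resource Container Ordered Scrollable Lockable Taggable object] + [Lockable Taggable object] + [Named Lockable]
  take Named:  [Resource Lockable Taggable object] + [Named Resource Container Ordered Scrollable Lockable Taggable object] + [Lockable Taggable object] + [Named Lockable]
  take Resource:  [Resource Lockable Taggable object] + [Resource Container Ordered Scrollable Lockable Taggable object] + [Lockable Taggable object] + [Lockable]
  take Container:  [Lockable Taggable object] + [Container Ordered Scrollable Lockable Taggable object] + [Lockable Taggable object] + [Lockable]
  take Ordered:  [Lockable Taggable object] + [Ordered Scrollable Lockable Taggable object] + [Lockable Taggable object] + [Lockable]
  take Scrollable:  [Lockable Taggable object] + [Scrollable Lockable Taggable object] + [Lockable Taggable object] + [Lockable]
  take Lockable:  [Lockable Taggable object] + [Lockable Taggable object] + [Lockable Taggable object] + [Lockable]
  take Taggable:  [Taggable object] + [Taggable object] + [Taggable object]
  take object:  [object] + [object] + [object]

Dialog, Versioned, Widget, Named, Resource, Container, Ordered, Scrollable, Lockable, Taggable, object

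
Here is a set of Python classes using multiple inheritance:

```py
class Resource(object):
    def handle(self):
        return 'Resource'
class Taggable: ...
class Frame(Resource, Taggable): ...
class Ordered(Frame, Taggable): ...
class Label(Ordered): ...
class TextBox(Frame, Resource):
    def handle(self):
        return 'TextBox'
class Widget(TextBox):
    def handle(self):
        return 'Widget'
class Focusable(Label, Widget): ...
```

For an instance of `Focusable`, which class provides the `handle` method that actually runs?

L[Focusable] = Focusable + merge(L[Label], L[Widget], [Label Widget])
  take Label:  [Label Ordered Frame Resource Taggable object] + [Widget TextBox Frame Resource Taggable object] + [Label Widget]
  take Ordered:  [Ordered Frame Resource Taggable object] + [Widget TextBox Frame Resource Taggable object] + [Widget]
  take Widget:  [Frame Resource Taggable object] + [Widget TextBox Frame Resource Taggable object] + [Widget]
  take TextBox:  [Frame Resource Taggable object] + [TextBox Frame Resource Taggable object]
  take Frame:  [Frame Resource Taggable object] + [Frame Resource Taggable object]
  take Resource:  [Resource Taggable object] + [Resource Taggable object]
  take Taggable:  [Taggable object] + [Taggable object]
  take object:  [object] + [object]
MRO: Focusable Label Ordered Widget TextBox Frame Resource Taggable object
handle is defined in: Resource, TextBox, Widget. First along the MRO is Widget.

Widget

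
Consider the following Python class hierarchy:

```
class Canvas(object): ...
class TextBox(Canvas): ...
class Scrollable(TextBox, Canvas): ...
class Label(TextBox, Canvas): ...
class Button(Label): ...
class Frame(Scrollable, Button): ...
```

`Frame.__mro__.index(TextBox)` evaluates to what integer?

4

L[Frame] = Frame + merge(L[Scrollable], L[Button], [Scrollable Button])
  take Scrollable:  [Scrollable TextBox Canvas object] + [Button Label TextBox Canvas object] + [Scrollable Button]
  take Button:  [TextBox Canvas object] + [Button Label TextBox Canvas object] + [Button]
  take Label:  [TextBox Canvas object] + [Label TextBox Canvas object]
  take TextBox:  [TextBox Canvas object] + [TextBox Canvas object]
  take Canvas:  [Canvas object] + [Canvas object]
  take object:  [object] + [object]
MRO: Frame Scrollable Button Label TextBox Canvas object
TextBox sits at index 4.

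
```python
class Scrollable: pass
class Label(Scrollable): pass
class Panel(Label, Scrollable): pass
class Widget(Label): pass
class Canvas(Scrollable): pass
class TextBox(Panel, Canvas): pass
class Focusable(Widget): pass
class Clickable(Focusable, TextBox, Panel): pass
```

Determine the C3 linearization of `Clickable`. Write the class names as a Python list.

[Clickable, Focusable, Widget, TextBox, Panel, Label, Canvas, Scrollable, object]

L[Clickable] = Clickable + merge(L[Focusable], L[TextBox], L[Panel], [Focusable TextBox Panel])
  take Focusable:  [Focusable Widget Label Scrollable object] + [TextBox Panel Label Canvas Scrollable object] + [Panel Label Scrollable object] + [Focusable TextBox Panel]
  take Widget:  [Widget Label Scrollable object] + [TextBox Panel Label Canvas Scrollable object] + [Panel Label Scrollable object] + [TextBox Panel]
  take TextBox:  [Label Scrollable object] + [TextBox Panel Label Canvas Scrollable object] + [Panel Label Scrollable object] + [TextBox Panel]
  take Panel:  [Label Scrollable object] + [Panel Label Canvas Scrollable object] + [Panel Label Scrollable object] + [Panel]
  take Label:  [Label Scrollable object] + [Label Canvas Scrollable object] + [Label Scrollable object]
  take Canvas:  [Scrollable object] + [Canvas Scrollable object] + [Scrollable object]
  take Scrollable:  [Scrollable object] + [Scrollable object] + [Scrollable object]
  take object:  [object] + [object] + [object]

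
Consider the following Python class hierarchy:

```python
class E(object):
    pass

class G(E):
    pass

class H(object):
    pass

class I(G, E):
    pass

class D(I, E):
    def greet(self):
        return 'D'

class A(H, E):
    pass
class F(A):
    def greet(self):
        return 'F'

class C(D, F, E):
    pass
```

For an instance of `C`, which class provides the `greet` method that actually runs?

D

L[C] = C + merge(L[D], L[F], L[E], [D F E])
  take D:  [D I G E object] + [F A H E object] + [E object] + [D F E]
  take I:  [I G E object] + [F A H E object] + [E object] + [F E]
  take G:  [G E object] + [F A H E object] + [E object] + [F E]
  take F:  [E object] + [F A H E object] + [E object] + [F E]
  take A:  [E object] + [A H E object] + [E object] + [E]
  take H:  [E object] + [H E object] + [E object] + [E]
  take E:  [E object] + [E object] + [E object] + [E]
  take object:  [object] + [object] + [object]
MRO: C D I G F A H E object
greet is defined in: D, F. First along the MRO is D.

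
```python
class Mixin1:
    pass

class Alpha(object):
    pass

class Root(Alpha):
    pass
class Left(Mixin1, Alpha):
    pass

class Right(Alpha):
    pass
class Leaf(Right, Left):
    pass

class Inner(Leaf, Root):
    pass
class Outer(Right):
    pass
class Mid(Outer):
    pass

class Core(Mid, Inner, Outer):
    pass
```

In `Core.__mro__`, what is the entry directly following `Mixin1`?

L[Core] = Core + merge(L[Mid], L[Inner], L[Outer], [Mid Inner Outer])
  take Mid:  [Mid Outer Right Alpha object] + [Inner Leaf Right Left Mixin1 Root Alpha object] + [Outer Right Alpha object] + [Mid Inner Outer]
  take Inner:  [Outer Right Alpha object] + [Inner Leaf Right Left Mixin1 Root Alpha object] + [Outer Right Alpha object] + [Inner Outer]
  take Outer:  [Outer Right Alpha object] + [Leaf Right Left Mixin1 Root Alpha object] + [Outer Right Alpha object] + [Outer]
  take Leaf:  [Right Alpha object] + [Leaf Right Left Mixin1 Root Alpha object] + [Right Alpha object]
  take Right:  [Right Alpha object] + [Right Left Mixin1 Root Alpha object] + [Right Alpha object]
  take Left:  [Alpha object] + [Left Mixin1 Root Alpha object] + [Alpha object]
  take Mixin1:  [Alpha object] + [Mixin1 Root Alpha object] + [Alpha object]
  take Root:  [Alpha object] + [Root Alpha object] + [Alpha object]
  take Alpha:  [Alpha object] + [Alpha object] + [Alpha object]
  take object:  [object] + [object] + [object]
MRO: Core Mid Inner Outer Leaf Right Left Mixin1 Root Alpha object
Mixin1 is at position 7; next is Root.

Root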